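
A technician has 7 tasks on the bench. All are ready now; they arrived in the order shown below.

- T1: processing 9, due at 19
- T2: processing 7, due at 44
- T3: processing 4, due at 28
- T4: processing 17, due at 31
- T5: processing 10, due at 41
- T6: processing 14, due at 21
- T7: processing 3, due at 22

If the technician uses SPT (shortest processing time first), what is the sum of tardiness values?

63

SPT (increasing processing time): T7 T3 T2 T1 T5 T6 T4.
T7: 0→3, due 22, tardiness 0
T3: 3→7, due 28, tardiness 0
T2: 7→14, due 44, tardiness 0
T1: 14→23, due 19, tardiness 4
T5: 23→33, due 41, tardiness 0
T6: 33→47, due 21, tardiness 26
T4: 47→64, due 31, tardiness 33
Sum = 0+0+0+4+0+26+33 = 63.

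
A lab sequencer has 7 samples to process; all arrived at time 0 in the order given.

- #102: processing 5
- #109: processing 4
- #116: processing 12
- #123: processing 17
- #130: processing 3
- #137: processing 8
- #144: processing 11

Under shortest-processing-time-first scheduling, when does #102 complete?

SPT (increasing processing time): #130 #109 #102 #137 #144 #116 #123.
#130: 0→3
#109: 3→7
#102: 7→12

12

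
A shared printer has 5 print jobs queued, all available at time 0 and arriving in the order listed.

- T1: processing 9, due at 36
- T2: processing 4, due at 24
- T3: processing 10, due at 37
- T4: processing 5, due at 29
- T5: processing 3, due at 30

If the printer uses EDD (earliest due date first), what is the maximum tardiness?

0

EDD (increasing due date): T2 T4 T5 T1 T3.
T2: 0→4, due 24, tardiness 0
T4: 4→9, due 29, tardiness 0
T5: 9→12, due 30, tardiness 0
T1: 12→21, due 36, tardiness 0
T3: 21→31, due 37, tardiness 0
Maximum = 0.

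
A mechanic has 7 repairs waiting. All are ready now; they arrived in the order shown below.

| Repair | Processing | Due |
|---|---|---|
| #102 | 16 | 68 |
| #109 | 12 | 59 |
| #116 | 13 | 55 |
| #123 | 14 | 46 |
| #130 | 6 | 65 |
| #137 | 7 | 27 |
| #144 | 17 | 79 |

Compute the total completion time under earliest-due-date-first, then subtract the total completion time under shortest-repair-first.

EDD (increasing due date): #137 #123 #116 #109 #130 #102 #144.
#137: 0→7
#123: 7→21
#116: 21→34
#109: 34→46
#130: 46→52
#102: 52→68
#144: 68→85
Sum = 7+21+34+46+52+68+85 = 313.
SPT (increasing processing time): #130 #137 #109 #116 #123 #102 #144.
#130: 0→6
#137: 6→13
#109: 13→25
#116: 25→38
#123: 38→52
#102: 52→68
#144: 68→85
Sum = 6+13+25+38+52+68+85 = 287.
Difference = 313 − 287 = 26.

26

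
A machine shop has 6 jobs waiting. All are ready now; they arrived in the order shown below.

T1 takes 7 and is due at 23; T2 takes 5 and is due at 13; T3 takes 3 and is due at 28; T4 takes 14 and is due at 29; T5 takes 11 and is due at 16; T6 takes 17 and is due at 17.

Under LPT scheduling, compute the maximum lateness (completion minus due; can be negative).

LPT (decreasing processing time): T6 T4 T5 T1 T2 T3.
T6: 0→17, due 17, lateness 0
T4: 17→31, due 29, lateness 2
T5: 31→42, due 16, lateness 26
T1: 42→49, due 23, lateness 26
T2: 49→54, due 13, lateness 41
T3: 54→57, due 28, lateness 29
Maximum = 41.

41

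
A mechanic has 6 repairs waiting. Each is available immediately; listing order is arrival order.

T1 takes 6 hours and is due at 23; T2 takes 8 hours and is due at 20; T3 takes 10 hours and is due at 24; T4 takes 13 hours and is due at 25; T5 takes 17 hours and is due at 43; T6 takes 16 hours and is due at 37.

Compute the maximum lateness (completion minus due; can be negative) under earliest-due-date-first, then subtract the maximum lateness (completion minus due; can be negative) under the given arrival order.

EDD (increasing due date): T2 T1 T3 T4 T6 T5.
T2: 0→8, due 20, lateness -12
T1: 8→14, due 23, lateness -9
T3: 14→24, due 24, lateness 0
T4: 24→37, due 25, lateness 12
T6: 37→53, due 37, lateness 16
T5: 53→70, due 43, lateness 27
Maximum = 27.
FIFO (arrival order): T1 T2 T3 T4 T5 T6.
T1: 0→6, due 23, lateness -17
T2: 6→14, due 20, lateness -6
T3: 14→24, due 24, lateness 0
T4: 24→37, due 25, lateness 12
T5: 37→54, due 43, lateness 11
T6: 54→70, due 37, lateness 33
Maximum = 33.
Difference = 27 − 33 = -6.

-6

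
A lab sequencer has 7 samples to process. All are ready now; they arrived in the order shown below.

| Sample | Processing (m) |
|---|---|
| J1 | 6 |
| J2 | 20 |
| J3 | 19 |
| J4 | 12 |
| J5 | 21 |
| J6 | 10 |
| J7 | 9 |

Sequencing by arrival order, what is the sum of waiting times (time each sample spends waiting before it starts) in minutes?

FIFO (arrival order): J1 J2 J3 J4 J5 J6 J7.
J1: waits 0, runs 0→6
J2: waits 6, runs 6→26
J3: waits 26, runs 26→45
J4: waits 45, runs 45→57
J5: waits 57, runs 57→78
J6: waits 78, runs 78→88
J7: waits 88, runs 88→97
Sum = 0+6+26+45+57+78+88 = 300.

300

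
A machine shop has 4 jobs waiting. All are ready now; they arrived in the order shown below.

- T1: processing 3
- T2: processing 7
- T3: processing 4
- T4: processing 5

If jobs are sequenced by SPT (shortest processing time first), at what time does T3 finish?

7

SPT (increasing processing time): T1 T3 T4 T2.
T1: 0→3
T3: 3→7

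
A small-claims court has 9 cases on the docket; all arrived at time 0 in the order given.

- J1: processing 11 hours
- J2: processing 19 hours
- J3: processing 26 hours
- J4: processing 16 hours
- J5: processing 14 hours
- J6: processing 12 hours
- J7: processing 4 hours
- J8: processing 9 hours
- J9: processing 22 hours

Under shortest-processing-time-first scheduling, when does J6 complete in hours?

SPT (increasing processing time): J7 J8 J1 J6 J5 J4 J2 J9 J3.
J7: 0→4
J8: 4→13
J1: 13→24
J6: 24→36

36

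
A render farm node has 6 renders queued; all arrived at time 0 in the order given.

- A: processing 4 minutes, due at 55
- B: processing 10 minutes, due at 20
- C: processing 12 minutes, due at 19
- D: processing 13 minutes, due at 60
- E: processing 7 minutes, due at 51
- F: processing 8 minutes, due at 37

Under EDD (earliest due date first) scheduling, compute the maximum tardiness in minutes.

2

EDD (increasing due date): C B F E A D.
C: 0→12, due 19, tardiness 0
B: 12→22, due 20, tardiness 2
F: 22→30, due 37, tardiness 0
E: 30→37, due 51, tardiness 0
A: 37→41, due 55, tardiness 0
D: 41→54, due 60, tardiness 0
Maximum = 2.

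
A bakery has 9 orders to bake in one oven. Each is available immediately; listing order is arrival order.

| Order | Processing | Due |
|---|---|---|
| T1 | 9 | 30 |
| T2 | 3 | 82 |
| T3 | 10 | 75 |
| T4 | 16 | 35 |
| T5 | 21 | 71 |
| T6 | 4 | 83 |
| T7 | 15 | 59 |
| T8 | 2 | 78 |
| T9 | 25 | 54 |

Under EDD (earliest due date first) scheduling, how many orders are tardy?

6

EDD (increasing due date): T1 T4 T9 T7 T5 T3 T8 T2 T6.
T1: 0→9, due 30, tardiness 0
T4: 9→25, due 35, tardiness 0
T9: 25→50, due 54, tardiness 0
T7: 50→65, due 59, tardiness 6
T5: 65→86, due 71, tardiness 15
T3: 86→96, due 75, tardiness 21
T8: 96→98, due 78, tardiness 20
T2: 98→101, due 82, tardiness 19
T6: 101→105, due 83, tardiness 22
Late orders: 6.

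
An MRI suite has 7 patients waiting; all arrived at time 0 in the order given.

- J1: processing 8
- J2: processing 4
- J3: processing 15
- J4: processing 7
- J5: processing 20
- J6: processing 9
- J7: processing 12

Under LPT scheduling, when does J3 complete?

LPT (decreasing processing time): J5 J3 J7 J6 J1 J4 J2.
J5: 0→20
J3: 20→35

35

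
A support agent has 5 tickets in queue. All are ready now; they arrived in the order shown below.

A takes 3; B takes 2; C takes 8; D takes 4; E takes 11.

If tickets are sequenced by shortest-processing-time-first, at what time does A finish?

5

SPT (increasing processing time): B A D C E.
B: 0→2
A: 2→5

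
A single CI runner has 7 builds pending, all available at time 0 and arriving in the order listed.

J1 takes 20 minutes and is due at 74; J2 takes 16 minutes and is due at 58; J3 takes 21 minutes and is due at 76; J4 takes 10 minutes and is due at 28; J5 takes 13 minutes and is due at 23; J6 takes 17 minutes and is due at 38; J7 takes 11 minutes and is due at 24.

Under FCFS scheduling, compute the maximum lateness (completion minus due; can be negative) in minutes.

84

FIFO (arrival order): J1 J2 J3 J4 J5 J6 J7.
J1: 0→20, due 74, lateness -54
J2: 20→36, due 58, lateness -22
J3: 36→57, due 76, lateness -19
J4: 57→67, due 28, lateness 39
J5: 67→80, due 23, lateness 57
J6: 80→97, due 38, lateness 59
J7: 97→108, due 24, lateness 84
Maximum = 84.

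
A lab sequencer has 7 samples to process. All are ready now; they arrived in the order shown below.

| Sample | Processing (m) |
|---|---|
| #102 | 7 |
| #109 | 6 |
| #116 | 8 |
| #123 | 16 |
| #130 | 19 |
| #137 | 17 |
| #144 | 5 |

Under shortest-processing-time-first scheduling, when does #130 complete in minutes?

78

SPT (increasing processing time): #144 #109 #102 #116 #123 #137 #130.
#144: 0→5
#109: 5→11
#102: 11→18
#116: 18→26
#123: 26→42
#137: 42→59
#130: 59→78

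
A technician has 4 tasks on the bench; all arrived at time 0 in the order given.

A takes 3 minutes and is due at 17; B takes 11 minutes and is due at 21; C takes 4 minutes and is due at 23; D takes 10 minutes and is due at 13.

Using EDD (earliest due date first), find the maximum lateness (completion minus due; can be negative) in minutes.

EDD (increasing due date): D A B C.
D: 0→10, due 13, lateness -3
A: 10→13, due 17, lateness -4
B: 13→24, due 21, lateness 3
C: 24→28, due 23, lateness 5
Maximum = 5.

5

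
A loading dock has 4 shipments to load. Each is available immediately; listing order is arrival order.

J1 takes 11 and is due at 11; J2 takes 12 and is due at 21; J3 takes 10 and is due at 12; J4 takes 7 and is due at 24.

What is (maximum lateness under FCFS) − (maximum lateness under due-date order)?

FIFO (arrival order): J1 J2 J3 J4.
J1: 0→11, due 11, lateness 0
J2: 11→23, due 21, lateness 2
J3: 23→33, due 12, lateness 21
J4: 33→40, due 24, lateness 16
Maximum = 21.
EDD (increasing due date): J1 J3 J2 J4.
J1: 0→11, due 11, lateness 0
J3: 11→21, due 12, lateness 9
J2: 21→33, due 21, lateness 12
J4: 33→40, due 24, lateness 16
Maximum = 16.
Difference = 21 − 16 = 5.

5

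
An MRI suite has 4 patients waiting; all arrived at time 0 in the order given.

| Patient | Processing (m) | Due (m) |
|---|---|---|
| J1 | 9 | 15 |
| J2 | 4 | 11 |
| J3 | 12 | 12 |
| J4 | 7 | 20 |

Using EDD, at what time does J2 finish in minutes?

4

EDD (increasing due date): J2 J3 J1 J4.
J2: 0→4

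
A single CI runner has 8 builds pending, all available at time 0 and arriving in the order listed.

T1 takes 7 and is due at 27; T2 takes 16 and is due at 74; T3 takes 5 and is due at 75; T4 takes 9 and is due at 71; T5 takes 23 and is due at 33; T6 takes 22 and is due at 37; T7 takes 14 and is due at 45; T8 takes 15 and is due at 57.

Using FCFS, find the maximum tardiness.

54

FIFO (arrival order): T1 T2 T3 T4 T5 T6 T7 T8.
T1: 0→7, due 27, tardiness 0
T2: 7→23, due 74, tardiness 0
T3: 23→28, due 75, tardiness 0
T4: 28→37, due 71, tardiness 0
T5: 37→60, due 33, tardiness 27
T6: 60→82, due 37, tardiness 45
T7: 82→96, due 45, tardiness 51
T8: 96→111, due 57, tardiness 54
Maximum = 54.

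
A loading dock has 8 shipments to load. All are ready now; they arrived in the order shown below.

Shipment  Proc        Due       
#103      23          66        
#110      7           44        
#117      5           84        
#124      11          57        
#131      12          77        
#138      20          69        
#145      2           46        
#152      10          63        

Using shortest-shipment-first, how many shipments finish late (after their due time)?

SPT (increasing processing time): #145 #117 #110 #152 #124 #131 #138 #103.
#145: 0→2, due 46, tardiness 0
#117: 2→7, due 84, tardiness 0
#110: 7→14, due 44, tardiness 0
#152: 14→24, due 63, tardiness 0
#124: 24→35, due 57, tardiness 0
#131: 35→47, due 77, tardiness 0
#138: 47→67, due 69, tardiness 0
#103: 67→90, due 66, tardiness 24
Late shipments: 1.

1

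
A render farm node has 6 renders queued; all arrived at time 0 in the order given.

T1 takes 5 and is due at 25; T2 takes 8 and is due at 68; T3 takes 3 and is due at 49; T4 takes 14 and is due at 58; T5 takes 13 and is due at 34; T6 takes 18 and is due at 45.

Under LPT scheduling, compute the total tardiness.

LPT (decreasing processing time): T6 T4 T5 T2 T1 T3.
T6: 0→18, due 45, tardiness 0
T4: 18→32, due 58, tardiness 0
T5: 32→45, due 34, tardiness 11
T2: 45→53, due 68, tardiness 0
T1: 53→58, due 25, tardiness 33
T3: 58→61, due 49, tardiness 12
Sum = 0+0+11+0+33+12 = 56.

56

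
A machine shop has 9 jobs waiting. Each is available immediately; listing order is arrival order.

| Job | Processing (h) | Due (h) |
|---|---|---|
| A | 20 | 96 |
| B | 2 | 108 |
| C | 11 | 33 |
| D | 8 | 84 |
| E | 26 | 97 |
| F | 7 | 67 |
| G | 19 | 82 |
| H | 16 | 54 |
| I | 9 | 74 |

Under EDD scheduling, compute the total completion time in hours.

571

EDD (increasing due date): C H F I G D A E B.
C: 0→11
H: 11→27
F: 27→34
I: 34→43
G: 43→62
D: 62→70
A: 70→90
E: 90→116
B: 116→118
Sum = 11+27+34+43+62+70+90+116+118 = 571.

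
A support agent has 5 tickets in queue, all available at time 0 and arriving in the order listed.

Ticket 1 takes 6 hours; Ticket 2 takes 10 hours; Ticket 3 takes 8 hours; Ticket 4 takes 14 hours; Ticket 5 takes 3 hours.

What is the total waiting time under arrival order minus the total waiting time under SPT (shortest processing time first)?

FIFO (arrival order): Ticket 1 Ticket 2 Ticket 3 Ticket 4 Ticket 5.
Ticket 1: waits 0, runs 0→6
Ticket 2: waits 6, runs 6→16
Ticket 3: waits 16, runs 16→24
Ticket 4: waits 24, runs 24→38
Ticket 5: waits 38, runs 38→41
Sum = 0+6+16+24+38 = 84.
SPT (increasing processing time): Ticket 5 Ticket 1 Ticket 3 Ticket 2 Ticket 4.
Ticket 5: waits 0, runs 0→3
Ticket 1: waits 3, runs 3→9
Ticket 3: waits 9, runs 9→17
Ticket 2: waits 17, runs 17→27
Ticket 4: waits 27, runs 27→41
Sum = 0+3+9+17+27 = 56.
Difference = 84 − 56 = 28.

28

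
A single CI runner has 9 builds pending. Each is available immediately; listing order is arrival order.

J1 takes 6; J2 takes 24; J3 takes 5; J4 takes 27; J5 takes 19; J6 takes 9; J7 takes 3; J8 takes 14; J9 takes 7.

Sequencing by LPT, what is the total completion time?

756

LPT (decreasing processing time): J4 J2 J5 J8 J6 J9 J1 J3 J7.
J4: 0→27
J2: 27→51
J5: 51→70
J8: 70→84
J6: 84→93
J9: 93→100
J1: 100→106
J3: 106→111
J7: 111→114
Sum = 27+51+70+84+93+100+106+111+114 = 756.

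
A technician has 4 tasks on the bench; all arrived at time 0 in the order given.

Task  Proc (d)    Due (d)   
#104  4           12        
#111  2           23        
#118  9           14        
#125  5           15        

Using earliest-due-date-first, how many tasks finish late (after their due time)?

1

EDD (increasing due date): #104 #118 #125 #111.
#104: 0→4, due 12, tardiness 0
#118: 4→13, due 14, tardiness 0
#125: 13→18, due 15, tardiness 3
#111: 18→20, due 23, tardiness 0
Late tasks: 1.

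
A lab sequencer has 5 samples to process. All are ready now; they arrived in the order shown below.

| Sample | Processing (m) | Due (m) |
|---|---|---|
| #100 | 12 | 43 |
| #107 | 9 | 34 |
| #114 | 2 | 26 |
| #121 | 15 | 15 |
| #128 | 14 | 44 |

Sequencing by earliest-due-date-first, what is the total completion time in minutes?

EDD (increasing due date): #121 #114 #107 #100 #128.
#121: 0→15
#114: 15→17
#107: 17→26
#100: 26→38
#128: 38→52
Sum = 15+17+26+38+52 = 148.

148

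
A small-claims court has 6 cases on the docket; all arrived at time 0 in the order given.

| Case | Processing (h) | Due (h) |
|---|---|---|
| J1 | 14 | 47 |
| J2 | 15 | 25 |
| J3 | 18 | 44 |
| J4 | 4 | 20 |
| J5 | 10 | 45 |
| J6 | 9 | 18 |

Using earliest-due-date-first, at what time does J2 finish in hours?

EDD (increasing due date): J6 J4 J2 J3 J5 J1.
J6: 0→9
J4: 9→13
J2: 13→28

28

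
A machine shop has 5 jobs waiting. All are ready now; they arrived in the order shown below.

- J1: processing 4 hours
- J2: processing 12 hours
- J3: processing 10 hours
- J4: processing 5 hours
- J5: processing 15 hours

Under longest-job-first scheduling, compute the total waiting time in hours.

LPT (decreasing processing time): J5 J2 J3 J4 J1.
J5: waits 0, runs 0→15
J2: waits 15, runs 15→27
J3: waits 27, runs 27→37
J4: waits 37, runs 37→42
J1: waits 42, runs 42→46
Sum = 0+15+27+37+42 = 121.

121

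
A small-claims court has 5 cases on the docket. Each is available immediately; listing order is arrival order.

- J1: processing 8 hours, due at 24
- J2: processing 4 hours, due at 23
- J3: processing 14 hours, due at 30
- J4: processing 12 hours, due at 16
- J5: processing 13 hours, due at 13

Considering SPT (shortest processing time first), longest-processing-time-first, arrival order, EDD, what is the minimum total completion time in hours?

128

SPT (increasing processing time): J2 J1 J4 J5 J3.
J2: 0→4
J1: 4→12
J4: 12→24
J5: 24→37
J3: 37→51
Sum = 4+12+24+37+51 = 128.
LPT (decreasing processing time): J3 J5 J4 J1 J2.
J3: 0→14
J5: 14→27
J4: 27→39
J1: 39→47
J2: 47→51
Sum = 14+27+39+47+51 = 178.
FIFO (arrival order): J1 J2 J3 J4 J5.
J1: 0→8
J2: 8→12
J3: 12→26
J4: 26→38
J5: 38→51
Sum = 8+12+26+38+51 = 135.
EDD (increasing due date): J5 J4 J2 J1 J3.
J5: 0→13
J4: 13→25
J2: 25→29
J1: 29→37
J3: 37→51
Sum = 13+25+29+37+51 = 155.
SPT 128, LPT 178, FIFO 135, EDD 155 → minimum 128.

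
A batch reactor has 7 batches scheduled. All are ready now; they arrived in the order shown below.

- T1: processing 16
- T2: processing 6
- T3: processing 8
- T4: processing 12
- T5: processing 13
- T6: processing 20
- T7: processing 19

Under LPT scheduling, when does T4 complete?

LPT (decreasing processing time): T6 T7 T1 T5 T4 T3 T2.
T6: 0→20
T7: 20→39
T1: 39→55
T5: 55→68
T4: 68→80

80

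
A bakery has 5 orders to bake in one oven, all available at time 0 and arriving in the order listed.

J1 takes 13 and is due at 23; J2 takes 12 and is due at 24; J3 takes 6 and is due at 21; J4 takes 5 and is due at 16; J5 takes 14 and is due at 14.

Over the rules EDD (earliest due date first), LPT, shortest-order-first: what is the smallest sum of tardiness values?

48

EDD (increasing due date): J5 J4 J3 J1 J2.
J5: 0→14, due 14, tardiness 0
J4: 14→19, due 16, tardiness 3
J3: 19→25, due 21, tardiness 4
J1: 25→38, due 23, tardiness 15
J2: 38→50, due 24, tardiness 26
Sum = 0+3+4+15+26 = 48.
LPT (decreasing processing time): J5 J1 J2 J3 J4.
J5: 0→14, due 14, tardiness 0
J1: 14→27, due 23, tardiness 4
J2: 27→39, due 24, tardiness 15
J3: 39→45, due 21, tardiness 24
J4: 45→50, due 16, tardiness 34
Sum = 0+4+15+24+34 = 77.
SPT (increasing processing time): J4 J3 J2 J1 J5.
J4: 0→5, due 16, tardiness 0
J3: 5→11, due 21, tardiness 0
J2: 11→23, due 24, tardiness 0
J1: 23→36, due 23, tardiness 13
J5: 36→50, due 14, tardiness 36
Sum = 0+0+0+13+36 = 49.
EDD 48, LPT 77, SPT 49 → minimum 48.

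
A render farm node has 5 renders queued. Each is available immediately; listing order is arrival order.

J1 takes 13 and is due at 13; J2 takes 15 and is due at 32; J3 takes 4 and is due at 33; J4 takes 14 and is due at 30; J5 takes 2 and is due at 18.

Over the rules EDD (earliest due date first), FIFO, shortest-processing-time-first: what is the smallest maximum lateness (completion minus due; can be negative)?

EDD (increasing due date): J1 J5 J4 J2 J3.
J1: 0→13, due 13, lateness 0
J5: 13→15, due 18, lateness -3
J4: 15→29, due 30, lateness -1
J2: 29→44, due 32, lateness 12
J3: 44→48, due 33, lateness 15
Maximum = 15.
FIFO (arrival order): J1 J2 J3 J4 J5.
J1: 0→13, due 13, lateness 0
J2: 13→28, due 32, lateness -4
J3: 28→32, due 33, lateness -1
J4: 32→46, due 30, lateness 16
J5: 46→48, due 18, lateness 30
Maximum = 30.
SPT (increasing processing time): J5 J3 J1 J4 J2.
J5: 0→2, due 18, lateness -16
J3: 2→6, due 33, lateness -27
J1: 6→19, due 13, lateness 6
J4: 19→33, due 30, lateness 3
J2: 33→48, due 32, lateness 16
Maximum = 16.
EDD 15, FIFO 30, SPT 16 → minimum 15.

15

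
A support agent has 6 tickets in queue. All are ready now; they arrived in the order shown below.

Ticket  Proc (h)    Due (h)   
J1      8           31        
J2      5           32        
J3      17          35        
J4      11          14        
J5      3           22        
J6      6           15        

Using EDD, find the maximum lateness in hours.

15

EDD (increasing due date): J4 J6 J5 J1 J2 J3.
J4: 0→11, due 14, lateness -3
J6: 11→17, due 15, lateness 2
J5: 17→20, due 22, lateness -2
J1: 20→28, due 31, lateness -3
J2: 28→33, due 32, lateness 1
J3: 33→50, due 35, lateness 15
Maximum = 15.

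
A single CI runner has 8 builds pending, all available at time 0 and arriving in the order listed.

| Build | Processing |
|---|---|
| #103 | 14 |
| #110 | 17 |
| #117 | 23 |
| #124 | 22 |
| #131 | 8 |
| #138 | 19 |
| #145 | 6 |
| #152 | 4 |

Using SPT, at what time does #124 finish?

90

SPT (increasing processing time): #152 #145 #131 #103 #110 #138 #124 #117.
#152: 0→4
#145: 4→10
#131: 10→18
#103: 18→32
#110: 32→49
#138: 49→68
#124: 68→90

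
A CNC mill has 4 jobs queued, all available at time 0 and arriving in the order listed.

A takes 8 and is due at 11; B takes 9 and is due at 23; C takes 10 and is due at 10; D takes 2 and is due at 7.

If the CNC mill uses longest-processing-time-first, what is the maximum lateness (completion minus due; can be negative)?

LPT (decreasing processing time): C B A D.
C: 0→10, due 10, lateness 0
B: 10→19, due 23, lateness -4
A: 19→27, due 11, lateness 16
D: 27→29, due 7, lateness 22
Maximum = 22.

22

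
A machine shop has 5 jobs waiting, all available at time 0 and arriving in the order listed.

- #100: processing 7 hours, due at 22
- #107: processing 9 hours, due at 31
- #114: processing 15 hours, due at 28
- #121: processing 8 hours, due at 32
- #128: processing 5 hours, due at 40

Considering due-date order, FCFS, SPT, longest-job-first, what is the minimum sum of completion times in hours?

110

EDD (increasing due date): #100 #114 #107 #121 #128.
#100: 0→7
#114: 7→22
#107: 22→31
#121: 31→39
#128: 39→44
Sum = 7+22+31+39+44 = 143.
FIFO (arrival order): #100 #107 #114 #121 #128.
#100: 0→7
#107: 7→16
#114: 16→31
#121: 31→39
#128: 39→44
Sum = 7+16+31+39+44 = 137.
SPT (increasing processing time): #128 #100 #121 #107 #114.
#128: 0→5
#100: 5→12
#121: 12→20
#107: 20→29
#114: 29→44
Sum = 5+12+20+29+44 = 110.
LPT (decreasing processing time): #114 #107 #121 #100 #128.
#114: 0→15
#107: 15→24
#121: 24→32
#100: 32→39
#128: 39→44
Sum = 15+24+32+39+44 = 154.
EDD 143, FIFO 137, SPT 110, LPT 154 → minimum 110.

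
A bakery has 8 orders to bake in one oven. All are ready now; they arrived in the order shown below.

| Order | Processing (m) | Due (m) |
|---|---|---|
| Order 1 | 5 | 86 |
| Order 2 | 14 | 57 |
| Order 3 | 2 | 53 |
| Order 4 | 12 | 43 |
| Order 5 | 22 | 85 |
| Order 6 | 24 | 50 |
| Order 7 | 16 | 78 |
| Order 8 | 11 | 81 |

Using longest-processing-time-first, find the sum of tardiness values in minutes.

153

LPT (decreasing processing time): Order 6 Order 5 Order 7 Order 2 Order 4 Order 8 Order 1 Order 3.
Order 6: 0→24, due 50, tardiness 0
Order 5: 24→46, due 85, tardiness 0
Order 7: 46→62, due 78, tardiness 0
Order 2: 62→76, due 57, tardiness 19
Order 4: 76→88, due 43, tardiness 45
Order 8: 88→99, due 81, tardiness 18
Order 1: 99→104, due 86, tardiness 18
Order 3: 104→106, due 53, tardiness 53
Sum = 0+0+0+19+45+18+18+53 = 153.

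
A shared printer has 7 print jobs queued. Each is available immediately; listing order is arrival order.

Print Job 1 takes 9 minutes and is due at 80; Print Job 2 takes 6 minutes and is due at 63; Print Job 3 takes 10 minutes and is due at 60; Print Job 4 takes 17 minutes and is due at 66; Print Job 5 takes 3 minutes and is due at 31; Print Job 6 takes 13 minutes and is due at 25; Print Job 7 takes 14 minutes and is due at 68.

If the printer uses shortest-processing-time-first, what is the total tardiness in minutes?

22

SPT (increasing processing time): Print Job 5 Print Job 2 Print Job 1 Print Job 3 Print Job 6 Print Job 7 Print Job 4.
Print Job 5: 0→3, due 31, tardiness 0
Print Job 2: 3→9, due 63, tardiness 0
Print Job 1: 9→18, due 80, tardiness 0
Print Job 3: 18→28, due 60, tardiness 0
Print Job 6: 28→41, due 25, tardiness 16
Print Job 7: 41→55, due 68, tardiness 0
Print Job 4: 55→72, due 66, tardiness 6
Sum = 0+0+0+0+16+0+6 = 22.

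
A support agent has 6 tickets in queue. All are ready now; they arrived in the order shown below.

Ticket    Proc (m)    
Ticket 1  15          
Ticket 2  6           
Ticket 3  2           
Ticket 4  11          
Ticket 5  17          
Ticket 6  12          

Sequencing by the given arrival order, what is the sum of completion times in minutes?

207

FIFO (arrival order): Ticket 1 Ticket 2 Ticket 3 Ticket 4 Ticket 5 Ticket 6.
Ticket 1: 0→15
Ticket 2: 15→21
Ticket 3: 21→23
Ticket 4: 23→34
Ticket 5: 34→51
Ticket 6: 51→63
Sum = 15+21+23+34+51+63 = 207.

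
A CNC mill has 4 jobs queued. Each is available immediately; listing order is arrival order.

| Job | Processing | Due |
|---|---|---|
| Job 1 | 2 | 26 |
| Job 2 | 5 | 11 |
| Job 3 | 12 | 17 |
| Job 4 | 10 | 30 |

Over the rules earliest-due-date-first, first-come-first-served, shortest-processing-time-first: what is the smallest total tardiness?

EDD (increasing due date): Job 2 Job 3 Job 1 Job 4.
Job 2: 0→5, due 11, tardiness 0
Job 3: 5→17, due 17, tardiness 0
Job 1: 17→19, due 26, tardiness 0
Job 4: 19→29, due 30, tardiness 0
Sum = 0+0+0+0 = 0.
FIFO (arrival order): Job 1 Job 2 Job 3 Job 4.
Job 1: 0→2, due 26, tardiness 0
Job 2: 2→7, due 11, tardiness 0
Job 3: 7→19, due 17, tardiness 2
Job 4: 19→29, due 30, tardiness 0
Sum = 0+0+2+0 = 2.
SPT (increasing processing time): Job 1 Job 2 Job 4 Job 3.
Job 1: 0→2, due 26, tardiness 0
Job 2: 2→7, due 11, tardiness 0
Job 4: 7→17, due 30, tardiness 0
Job 3: 17→29, due 17, tardiness 12
Sum = 0+0+0+12 = 12.
EDD 0, FIFO 2, SPT 12 → minimum 0.

0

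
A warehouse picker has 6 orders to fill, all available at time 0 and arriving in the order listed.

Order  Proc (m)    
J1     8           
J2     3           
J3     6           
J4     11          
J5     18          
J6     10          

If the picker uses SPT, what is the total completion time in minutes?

SPT (increasing processing time): J2 J3 J1 J6 J4 J5.
J2: 0→3
J3: 3→9
J1: 9→17
J6: 17→27
J4: 27→38
J5: 38→56
Sum = 3+9+17+27+38+56 = 150.

150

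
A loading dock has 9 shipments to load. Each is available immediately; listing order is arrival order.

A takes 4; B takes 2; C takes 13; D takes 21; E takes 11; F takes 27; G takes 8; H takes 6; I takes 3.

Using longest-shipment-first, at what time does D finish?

LPT (decreasing processing time): F D C E G H A I B.
F: 0→27
D: 27→48

48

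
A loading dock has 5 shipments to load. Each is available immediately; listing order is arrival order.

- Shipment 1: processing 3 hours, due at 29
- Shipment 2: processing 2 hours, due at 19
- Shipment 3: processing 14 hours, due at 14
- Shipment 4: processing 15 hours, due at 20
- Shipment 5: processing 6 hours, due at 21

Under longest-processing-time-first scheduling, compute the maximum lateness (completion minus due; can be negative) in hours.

LPT (decreasing processing time): Shipment 4 Shipment 3 Shipment 5 Shipment 1 Shipment 2.
Shipment 4: 0→15, due 20, lateness -5
Shipment 3: 15→29, due 14, lateness 15
Shipment 5: 29→35, due 21, lateness 14
Shipment 1: 35→38, due 29, lateness 9
Shipment 2: 38→40, due 19, lateness 21
Maximum = 21.

21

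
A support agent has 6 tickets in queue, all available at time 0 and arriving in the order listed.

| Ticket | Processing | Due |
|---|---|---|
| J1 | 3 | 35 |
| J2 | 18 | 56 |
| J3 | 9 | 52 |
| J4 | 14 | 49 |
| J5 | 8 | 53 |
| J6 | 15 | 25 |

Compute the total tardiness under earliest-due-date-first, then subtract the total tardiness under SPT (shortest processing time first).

EDD (increasing due date): J6 J1 J4 J3 J5 J2.
J6: 0→15, due 25, tardiness 0
J1: 15→18, due 35, tardiness 0
J4: 18→32, due 49, tardiness 0
J3: 32→41, due 52, tardiness 0
J5: 41→49, due 53, tardiness 0
J2: 49→67, due 56, tardiness 11
Sum = 0+0+0+0+0+11 = 11.
SPT (increasing processing time): J1 J5 J3 J4 J6 J2.
J1: 0→3, due 35, tardiness 0
J5: 3→11, due 53, tardiness 0
J3: 11→20, due 52, tardiness 0
J4: 20→34, due 49, tardiness 0
J6: 34→49, due 25, tardiness 24
J2: 49→67, due 56, tardiness 11
Sum = 0+0+0+0+24+11 = 35.
Difference = 11 − 35 = -24.

-24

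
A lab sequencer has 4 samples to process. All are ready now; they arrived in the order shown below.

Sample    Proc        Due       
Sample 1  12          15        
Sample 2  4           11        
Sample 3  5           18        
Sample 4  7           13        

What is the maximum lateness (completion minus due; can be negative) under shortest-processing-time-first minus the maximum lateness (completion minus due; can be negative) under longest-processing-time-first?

SPT (increasing processing time): Sample 2 Sample 3 Sample 4 Sample 1.
Sample 2: 0→4, due 11, lateness -7
Sample 3: 4→9, due 18, lateness -9
Sample 4: 9→16, due 13, lateness 3
Sample 1: 16→28, due 15, lateness 13
Maximum = 13.
LPT (decreasing processing time): Sample 1 Sample 4 Sample 3 Sample 2.
Sample 1: 0→12, due 15, lateness -3
Sample 4: 12→19, due 13, lateness 6
Sample 3: 19→24, due 18, lateness 6
Sample 2: 24→28, due 11, lateness 17
Maximum = 17.
Difference = 13 − 17 = -4.

-4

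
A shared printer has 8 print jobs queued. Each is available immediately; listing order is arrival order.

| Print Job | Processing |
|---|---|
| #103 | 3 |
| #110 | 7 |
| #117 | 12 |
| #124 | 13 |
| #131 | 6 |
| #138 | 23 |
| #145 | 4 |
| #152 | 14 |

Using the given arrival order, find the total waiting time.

243

FIFO (arrival order): #103 #110 #117 #124 #131 #138 #145 #152.
#103: waits 0, runs 0→3
#110: waits 3, runs 3→10
#117: waits 10, runs 10→22
#124: waits 22, runs 22→35
#131: waits 35, runs 35→41
#138: waits 41, runs 41→64
#145: waits 64, runs 64→68
#152: waits 68, runs 68→82
Sum = 0+3+10+22+35+41+64+68 = 243.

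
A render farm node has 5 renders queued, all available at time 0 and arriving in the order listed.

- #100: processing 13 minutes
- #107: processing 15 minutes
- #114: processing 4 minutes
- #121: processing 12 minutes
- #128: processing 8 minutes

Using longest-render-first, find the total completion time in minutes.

LPT (decreasing processing time): #107 #100 #121 #128 #114.
#107: 0→15
#100: 15→28
#121: 28→40
#128: 40→48
#114: 48→52
Sum = 15+28+40+48+52 = 183.

183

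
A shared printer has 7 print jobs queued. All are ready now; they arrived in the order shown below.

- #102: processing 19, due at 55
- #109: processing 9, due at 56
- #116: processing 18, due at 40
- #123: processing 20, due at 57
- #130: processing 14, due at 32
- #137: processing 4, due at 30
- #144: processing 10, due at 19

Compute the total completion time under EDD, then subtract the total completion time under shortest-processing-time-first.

31

EDD (increasing due date): #144 #137 #130 #116 #102 #109 #123.
#144: 0→10
#137: 10→14
#130: 14→28
#116: 28→46
#102: 46→65
#109: 65→74
#123: 74→94
Sum = 10+14+28+46+65+74+94 = 331.
SPT (increasing processing time): #137 #109 #144 #130 #116 #102 #123.
#137: 0→4
#109: 4→13
#144: 13→23
#130: 23→37
#116: 37→55
#102: 55→74
#123: 74→94
Sum = 4+13+23+37+55+74+94 = 300.
Difference = 331 − 300 = 31.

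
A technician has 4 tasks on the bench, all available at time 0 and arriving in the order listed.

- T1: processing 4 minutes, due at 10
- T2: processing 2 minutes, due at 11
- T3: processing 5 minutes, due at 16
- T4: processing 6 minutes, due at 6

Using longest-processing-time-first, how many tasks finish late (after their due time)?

2

LPT (decreasing processing time): T4 T3 T1 T2.
T4: 0→6, due 6, tardiness 0
T3: 6→11, due 16, tardiness 0
T1: 11→15, due 10, tardiness 5
T2: 15→17, due 11, tardiness 6
Late tasks: 2.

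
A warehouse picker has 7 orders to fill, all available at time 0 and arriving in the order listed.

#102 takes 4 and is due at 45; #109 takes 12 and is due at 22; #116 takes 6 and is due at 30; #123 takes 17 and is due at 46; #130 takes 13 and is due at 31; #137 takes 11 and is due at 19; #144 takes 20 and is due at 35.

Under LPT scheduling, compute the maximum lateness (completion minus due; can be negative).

54

LPT (decreasing processing time): #144 #123 #130 #109 #137 #116 #102.
#144: 0→20, due 35, lateness -15
#123: 20→37, due 46, lateness -9
#130: 37→50, due 31, lateness 19
#109: 50→62, due 22, lateness 40
#137: 62→73, due 19, lateness 54
#116: 73→79, due 30, lateness 49
#102: 79→83, due 45, lateness 38
Maximum = 54.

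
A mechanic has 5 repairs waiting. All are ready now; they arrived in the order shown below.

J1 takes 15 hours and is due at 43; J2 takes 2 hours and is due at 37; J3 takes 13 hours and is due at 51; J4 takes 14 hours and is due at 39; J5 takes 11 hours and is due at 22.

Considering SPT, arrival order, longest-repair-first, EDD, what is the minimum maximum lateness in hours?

4

SPT (increasing processing time): J2 J5 J3 J4 J1.
J2: 0→2, due 37, lateness -35
J5: 2→13, due 22, lateness -9
J3: 13→26, due 51, lateness -25
J4: 26→40, due 39, lateness 1
J1: 40→55, due 43, lateness 12
Maximum = 12.
FIFO (arrival order): J1 J2 J3 J4 J5.
J1: 0→15, due 43, lateness -28
J2: 15→17, due 37, lateness -20
J3: 17→30, due 51, lateness -21
J4: 30→44, due 39, lateness 5
J5: 44→55, due 22, lateness 33
Maximum = 33.
LPT (decreasing processing time): J1 J4 J3 J5 J2.
J1: 0→15, due 43, lateness -28
J4: 15→29, due 39, lateness -10
J3: 29→42, due 51, lateness -9
J5: 42→53, due 22, lateness 31
J2: 53→55, due 37, lateness 18
Maximum = 31.
EDD (increasing due date): J5 J2 J4 J1 J3.
J5: 0→11, due 22, lateness -11
J2: 11→13, due 37, lateness -24
J4: 13→27, due 39, lateness -12
J1: 27→42, due 43, lateness -1
J3: 42→55, due 51, lateness 4
Maximum = 4.
SPT 12, FIFO 33, LPT 31, EDD 4 → minimum 4.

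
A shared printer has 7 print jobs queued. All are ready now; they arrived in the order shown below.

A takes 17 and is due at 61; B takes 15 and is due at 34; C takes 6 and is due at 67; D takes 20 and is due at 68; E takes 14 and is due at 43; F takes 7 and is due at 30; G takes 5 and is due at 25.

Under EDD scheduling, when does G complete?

5

EDD (increasing due date): G F B E A C D.
G: 0→5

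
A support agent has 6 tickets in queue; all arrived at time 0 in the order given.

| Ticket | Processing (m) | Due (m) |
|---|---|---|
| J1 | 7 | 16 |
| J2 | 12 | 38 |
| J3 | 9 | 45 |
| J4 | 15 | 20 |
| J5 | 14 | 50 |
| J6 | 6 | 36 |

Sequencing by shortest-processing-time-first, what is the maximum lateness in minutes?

SPT (increasing processing time): J6 J1 J3 J2 J5 J4.
J6: 0→6, due 36, lateness -30
J1: 6→13, due 16, lateness -3
J3: 13→22, due 45, lateness -23
J2: 22→34, due 38, lateness -4
J5: 34→48, due 50, lateness -2
J4: 48→63, due 20, lateness 43
Maximum = 43.

43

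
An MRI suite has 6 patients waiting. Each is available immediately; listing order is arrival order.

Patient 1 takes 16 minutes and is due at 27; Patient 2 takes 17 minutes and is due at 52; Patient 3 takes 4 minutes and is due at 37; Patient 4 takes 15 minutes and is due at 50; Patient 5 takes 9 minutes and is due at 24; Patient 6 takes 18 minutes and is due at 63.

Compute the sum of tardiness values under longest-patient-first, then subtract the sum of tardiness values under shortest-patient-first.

LPT (decreasing processing time): Patient 6 Patient 2 Patient 1 Patient 4 Patient 5 Patient 3.
Patient 6: 0→18, due 63, tardiness 0
Patient 2: 18→35, due 52, tardiness 0
Patient 1: 35→51, due 27, tardiness 24
Patient 4: 51→66, due 50, tardiness 16
Patient 5: 66→75, due 24, tardiness 51
Patient 3: 75→79, due 37, tardiness 42
Sum = 0+0+24+16+51+42 = 133.
SPT (increasing processing time): Patient 3 Patient 5 Patient 4 Patient 1 Patient 2 Patient 6.
Patient 3: 0→4, due 37, tardiness 0
Patient 5: 4→13, due 24, tardiness 0
Patient 4: 13→28, due 50, tardiness 0
Patient 1: 28→44, due 27, tardiness 17
Patient 2: 44→61, due 52, tardiness 9
Patient 6: 61→79, due 63, tardiness 16
Sum = 0+0+0+17+9+16 = 42.
Difference = 133 − 42 = 91.

91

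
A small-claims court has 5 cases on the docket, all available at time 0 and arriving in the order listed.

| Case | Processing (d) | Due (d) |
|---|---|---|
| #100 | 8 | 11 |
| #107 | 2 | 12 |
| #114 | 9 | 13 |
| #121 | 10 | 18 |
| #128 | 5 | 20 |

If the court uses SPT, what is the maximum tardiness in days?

SPT (increasing processing time): #107 #128 #100 #114 #121.
#107: 0→2, due 12, tardiness 0
#128: 2→7, due 20, tardiness 0
#100: 7→15, due 11, tardiness 4
#114: 15→24, due 13, tardiness 11
#121: 24→34, due 18, tardiness 16
Maximum = 16.

16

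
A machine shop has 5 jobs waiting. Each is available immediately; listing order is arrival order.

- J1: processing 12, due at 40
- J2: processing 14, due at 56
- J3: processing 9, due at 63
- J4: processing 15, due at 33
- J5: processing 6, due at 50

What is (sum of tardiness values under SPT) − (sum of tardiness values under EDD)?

SPT (increasing processing time): J5 J3 J1 J2 J4.
J5: 0→6, due 50, tardiness 0
J3: 6→15, due 63, tardiness 0
J1: 15→27, due 40, tardiness 0
J2: 27→41, due 56, tardiness 0
J4: 41→56, due 33, tardiness 23
Sum = 0+0+0+0+23 = 23.
EDD (increasing due date): J4 J1 J5 J2 J3.
J4: 0→15, due 33, tardiness 0
J1: 15→27, due 40, tardiness 0
J5: 27→33, due 50, tardiness 0
J2: 33→47, due 56, tardiness 0
J3: 47→56, due 63, tardiness 0
Sum = 0+0+0+0+0 = 0.
Difference = 23 − 0 = 23.

23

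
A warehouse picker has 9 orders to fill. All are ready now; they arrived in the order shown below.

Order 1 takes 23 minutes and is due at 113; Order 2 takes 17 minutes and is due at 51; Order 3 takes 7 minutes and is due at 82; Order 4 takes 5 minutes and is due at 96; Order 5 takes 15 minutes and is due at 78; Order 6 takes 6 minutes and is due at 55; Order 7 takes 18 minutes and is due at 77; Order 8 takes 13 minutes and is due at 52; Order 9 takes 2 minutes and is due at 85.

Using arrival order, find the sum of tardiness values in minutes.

105

FIFO (arrival order): Order 1 Order 2 Order 3 Order 4 Order 5 Order 6 Order 7 Order 8 Order 9.
Order 1: 0→23, due 113, tardiness 0
Order 2: 23→40, due 51, tardiness 0
Order 3: 40→47, due 82, tardiness 0
Order 4: 47→52, due 96, tardiness 0
Order 5: 52→67, due 78, tardiness 0
Order 6: 67→73, due 55, tardiness 18
Order 7: 73→91, due 77, tardiness 14
Order 8: 91→104, due 52, tardiness 52
Order 9: 104→106, due 85, tardiness 21
Sum = 0+0+0+0+0+18+14+52+21 = 105.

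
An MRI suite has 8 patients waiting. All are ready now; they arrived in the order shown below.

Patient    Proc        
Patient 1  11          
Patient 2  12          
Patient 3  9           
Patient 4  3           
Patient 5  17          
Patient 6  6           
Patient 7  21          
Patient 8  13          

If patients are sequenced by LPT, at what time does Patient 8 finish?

51

LPT (decreasing processing time): Patient 7 Patient 5 Patient 8 Patient 2 Patient 1 Patient 3 Patient 6 Patient 4.
Patient 7: 0→21
Patient 5: 21→38
Patient 8: 38→51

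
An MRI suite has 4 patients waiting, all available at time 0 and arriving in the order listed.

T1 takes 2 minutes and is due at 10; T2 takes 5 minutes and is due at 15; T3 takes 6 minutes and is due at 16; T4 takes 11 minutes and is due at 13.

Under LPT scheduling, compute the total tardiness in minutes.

22

LPT (decreasing processing time): T4 T3 T2 T1.
T4: 0→11, due 13, tardiness 0
T3: 11→17, due 16, tardiness 1
T2: 17→22, due 15, tardiness 7
T1: 22→24, due 10, tardiness 14
Sum = 0+1+7+14 = 22.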